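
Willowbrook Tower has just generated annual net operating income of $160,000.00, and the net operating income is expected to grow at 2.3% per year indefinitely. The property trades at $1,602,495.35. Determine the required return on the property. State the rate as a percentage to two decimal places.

D₁ = $160,000.00 × 1.023 = $163,680.0000
P = D₁/(r − g) ⇒ r = D₁/P + g = $163,680.0000/$1,602,495.35 + 0.023 = 0.102141 + 0.023 = 0.125141

12.51%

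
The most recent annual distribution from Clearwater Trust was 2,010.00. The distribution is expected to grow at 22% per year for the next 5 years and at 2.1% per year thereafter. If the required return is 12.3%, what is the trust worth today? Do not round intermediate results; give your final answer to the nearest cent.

D_1 = 2452.20000
D_2 = 2991.68400
D_3 = 3649.85448
D_4 = 4452.82247
D_5 = 5432.44341
Terminal value at year 5: TV = D_5×(1+g_2)/(r−g_2) = 5546.52472/0.102 = 54377.69333
P_0 = D_1/(1+r)^1 + D_2/(1+r)^2 + D_3/(1+r)^3 + D_4/(1+r)^4 + D_5/(1+r)^5 + TV/(1+r)^5
    = 2183.61532 + 2372.22679 + 2577.12973 + 2799.73132 + 3041.56029 + 30445.42212 = 43419.68556

43419.69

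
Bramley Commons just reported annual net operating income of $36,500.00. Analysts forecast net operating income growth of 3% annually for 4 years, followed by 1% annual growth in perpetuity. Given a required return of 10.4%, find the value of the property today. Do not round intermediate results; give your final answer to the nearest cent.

D_1 = 37595.00000
D_2 = 38722.85000
D_3 = 39884.53550
D_4 = 41081.07156
Terminal value at year 4: TV = D_4×(1+g_2)/(r−g_2) = 41491.88228/0.094 = 441403.00299
P_0 = D_1/(1+r)^1 + D_2/(1+r)^2 + D_3/(1+r)^3 + D_4/(1+r)^4 + TV/(1+r)^4
    = 34053.44203 + 31770.87436 + 29641.30488 + 27654.47828 + 297138.54327 = 420258.64282

$420258.64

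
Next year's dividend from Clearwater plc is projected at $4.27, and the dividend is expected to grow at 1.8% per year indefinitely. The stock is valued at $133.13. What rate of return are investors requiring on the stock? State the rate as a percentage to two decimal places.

P = D₁/(r − g) ⇒ r = D₁/P + g = $4.2700/$133.13 + 0.018 = 0.032074 + 0.018 = 0.050074

5.01%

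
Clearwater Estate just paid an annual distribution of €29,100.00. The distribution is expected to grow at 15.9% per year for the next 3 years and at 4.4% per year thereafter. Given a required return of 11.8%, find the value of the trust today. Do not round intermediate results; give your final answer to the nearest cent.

D_1 = 33726.90000
D_2 = 39089.47710
D_3 = 45304.70396
Terminal value at year 3: TV = D_3×(1+g_2)/(r−g_2) = 47298.11093/0.074 = 639163.66126
P_0 = D_1/(1+r)^1 + D_2/(1+r)^2 + D_3/(1+r)^3 + TV/(1+r)^3
    = 30167.17352 + 31273.48311 + 32420.36397 + 457389.99984 = 551251.02044

€551251.02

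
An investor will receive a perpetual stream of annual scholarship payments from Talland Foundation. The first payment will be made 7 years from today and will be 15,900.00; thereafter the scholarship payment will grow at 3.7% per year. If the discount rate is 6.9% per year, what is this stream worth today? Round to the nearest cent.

Value at end of year 6: C₁ / (r − g) = 15,900.00 / (0.069 − 0.037) = 496,875.0000
Discount to today: PV = 496,875.0000 / (1 + 0.069)^6 = 496,875.0000 / 1.492335 = 332,951.45

332951.45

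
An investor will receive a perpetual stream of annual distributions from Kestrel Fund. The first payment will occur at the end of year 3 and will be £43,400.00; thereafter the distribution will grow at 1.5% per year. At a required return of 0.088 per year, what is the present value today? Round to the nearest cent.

£502237.43

Value at end of year 2: C₁ / (r − g) = £43,400.00 / (0.088 − 0.015) = £594,520.5479
Discount to today: PV = £594,520.5479 / (1 + 0.088)^2 = £594,520.5479 / 1.183744 = £502,237.43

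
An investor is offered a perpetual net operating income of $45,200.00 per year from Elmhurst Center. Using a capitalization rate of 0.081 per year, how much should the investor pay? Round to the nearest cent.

Level perpetuity: PV = C / r = $45,200.00 / 0.081 = $558,024.69

$558024.69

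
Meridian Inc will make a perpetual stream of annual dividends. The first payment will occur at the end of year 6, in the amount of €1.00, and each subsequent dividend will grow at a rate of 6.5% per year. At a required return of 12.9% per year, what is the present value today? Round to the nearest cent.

Value at end of year 5: C₁ / (r − g) = €1.00 / (0.129 − 0.065) = €15.6250
Discount to today: PV = €15.6250 / (1 + 0.129)^5 = €15.6250 / 1.834297 = €8.52

€8.52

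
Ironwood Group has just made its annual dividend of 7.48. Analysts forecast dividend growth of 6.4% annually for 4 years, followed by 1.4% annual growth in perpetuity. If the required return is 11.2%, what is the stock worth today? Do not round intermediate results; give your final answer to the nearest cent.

D_1 = 7.95872
D_2 = 8.46808
D_3 = 9.01004
D_4 = 9.58668
Terminal value at year 4: TV = D_4×(1+g_2)/(r−g_2) = 9.72089/0.098 = 99.19276
P_0 = D_1/(1+r)^1 + D_2/(1+r)^2 + D_3/(1+r)^3 + D_4/(1+r)^4 + TV/(1+r)^4
    = 7.15712 + 6.84818 + 6.55258 + 6.26973 + 64.87253 = 91.70014

91.70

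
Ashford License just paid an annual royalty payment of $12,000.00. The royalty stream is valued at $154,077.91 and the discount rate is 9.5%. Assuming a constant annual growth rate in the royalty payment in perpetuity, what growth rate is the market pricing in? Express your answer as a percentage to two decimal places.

P = D₀(1+g)/(r−g) ⇒ P(r−g) = D₀(1+g) ⇒ g(P+D₀) = P·r − D₀
g = (P·r − D₀)/(P + D₀) = ($154,077.91×0.095 − $12,000.00) / ($154,077.91 + $12,000.00) = 0.015881

1.59%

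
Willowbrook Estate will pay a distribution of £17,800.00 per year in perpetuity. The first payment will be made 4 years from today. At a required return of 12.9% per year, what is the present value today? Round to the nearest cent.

£95884.51

Value at end of year 3: C / r = £17,800.00 / 0.129 = £137,984.4961
Discount to today: PV = £137,984.4961 / (1 + 0.129)^3 = £137,984.4961 / 1.439070 = £95,884.51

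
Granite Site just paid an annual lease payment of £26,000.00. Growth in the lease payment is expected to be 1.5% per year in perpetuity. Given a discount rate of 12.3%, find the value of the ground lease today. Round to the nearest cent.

£244351.85

D₁ = D₀ × (1 + g) = £26,000.00 × 1.015 = £26,390.0000
Growing perpetuity: P = D₁ / (r − g) = £26,390.0000 / (0.123 − 0.015) = £244,351.85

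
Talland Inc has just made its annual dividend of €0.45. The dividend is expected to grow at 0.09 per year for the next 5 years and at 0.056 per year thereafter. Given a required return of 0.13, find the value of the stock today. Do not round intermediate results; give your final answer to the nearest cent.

€7.38

D_1 = 0.49050
D_2 = 0.53465
D_3 = 0.58276
D_4 = 0.63521
D_5 = 0.69238
Terminal value at year 5: TV = D_5×(1+g_2)/(r−g_2) = 0.73115/0.074 = 9.88046
P_0 = D_1/(1+r)^1 + D_2/(1+r)^2 + D_3/(1+r)^3 + D_4/(1+r)^4 + D_5/(1+r)^5 + TV/(1+r)^5
    = 0.43407 + 0.41871 + 0.40388 + 0.38959 + 0.37580 + 5.36272 = 7.38476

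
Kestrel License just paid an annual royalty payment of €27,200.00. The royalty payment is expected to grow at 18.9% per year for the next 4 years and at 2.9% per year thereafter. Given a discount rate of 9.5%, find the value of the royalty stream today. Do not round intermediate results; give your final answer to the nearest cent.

€723779.04

D_1 = 32340.80000
D_2 = 38453.21120
D_3 = 45720.86812
D_4 = 54362.11219
Terminal value at year 4: TV = D_4×(1+g_2)/(r−g_2) = 55938.61344/0.066 = 847554.74916
P_0 = D_1/(1+r)^1 + D_2/(1+r)^2 + D_3/(1+r)^3 + D_4/(1+r)^4 + TV/(1+r)^4
    = 29534.97717 + 32070.39987 + 34823.47529 + 37812.88778 + 589537.29583 = 723779.03594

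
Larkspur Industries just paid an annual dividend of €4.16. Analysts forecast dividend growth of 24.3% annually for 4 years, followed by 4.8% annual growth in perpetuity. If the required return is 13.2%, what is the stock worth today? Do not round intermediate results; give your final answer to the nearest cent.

€96.59

D_1 = 5.17088
D_2 = 6.42740
D_3 = 7.98926
D_4 = 9.93065
Terminal value at year 4: TV = D_4×(1+g_2)/(r−g_2) = 10.40733/0.084 = 123.89673
P_0 = D_1/(1+r)^1 + D_2/(1+r)^2 + D_3/(1+r)^3 + D_4/(1+r)^4 + TV/(1+r)^4
    = 4.56792 + 5.01583 + 5.50766 + 6.04773 + 75.45259 = 96.59172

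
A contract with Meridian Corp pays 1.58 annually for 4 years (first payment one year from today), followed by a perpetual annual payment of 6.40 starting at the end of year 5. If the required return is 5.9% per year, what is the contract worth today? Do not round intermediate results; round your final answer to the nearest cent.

91.73

PV of 4-year annuity: 1.58 × [1 − (1+0.059)^−4] / 0.059 = 5.48743
Perpetuity value at year 4: 6.40 / 0.059 = 108.47458
PV of perpetuity: 108.47458 / (1+0.059)^4 = 86.24702
Total PV = 5.48743 + 86.24702 = 91.73445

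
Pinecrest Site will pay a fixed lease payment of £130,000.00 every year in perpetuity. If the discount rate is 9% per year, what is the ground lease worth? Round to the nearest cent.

£1444444.44

Level perpetuity: PV = C / r = £130,000.00 / 0.09 = £1,444,444.44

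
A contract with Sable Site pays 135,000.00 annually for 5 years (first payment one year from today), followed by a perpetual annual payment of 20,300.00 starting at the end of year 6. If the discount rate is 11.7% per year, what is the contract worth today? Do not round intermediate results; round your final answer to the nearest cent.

PV of 5-year annuity: 135,000.00 × [1 − (1+0.117)^−5] / 0.117 = 490283.33838
Perpetuity value at year 5: 20,300.00 / 0.117 = 173504.27350
PV of perpetuity: 173504.27350 / (1+0.117)^5 = 99780.18633
Total PV = 490283.33838 + 99780.18633 = 590063.52471

590063.52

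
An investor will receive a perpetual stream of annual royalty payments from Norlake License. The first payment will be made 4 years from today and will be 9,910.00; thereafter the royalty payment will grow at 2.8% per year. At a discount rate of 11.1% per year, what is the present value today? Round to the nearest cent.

87066.96

Value at end of year 3: C₁ / (r − g) = 9,910.00 / (0.111 − 0.028) = 119,397.5904
Discount to today: PV = 119,397.5904 / (1 + 0.111)^3 = 119,397.5904 / 1.371331 = 87,066.96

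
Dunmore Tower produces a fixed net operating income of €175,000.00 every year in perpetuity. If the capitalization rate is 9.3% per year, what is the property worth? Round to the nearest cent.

€1881720.43

Level perpetuity: PV = C / r = €175,000.00 / 0.093 = €1,881,720.43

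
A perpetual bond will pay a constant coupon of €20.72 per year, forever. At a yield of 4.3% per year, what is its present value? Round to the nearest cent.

Level perpetuity: PV = C / r = €20.72 / 0.043 = €481.86

€481.86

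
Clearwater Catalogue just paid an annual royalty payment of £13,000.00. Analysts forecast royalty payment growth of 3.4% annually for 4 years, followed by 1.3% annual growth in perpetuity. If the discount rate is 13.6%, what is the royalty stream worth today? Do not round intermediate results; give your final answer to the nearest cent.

£114817.33

D_1 = 13442.00000
D_2 = 13899.02800
D_3 = 14371.59495
D_4 = 14860.22918
Terminal value at year 4: TV = D_4×(1+g_2)/(r−g_2) = 15053.41216/0.123 = 122385.46471
P_0 = D_1/(1+r)^1 + D_2/(1+r)^2 + D_3/(1+r)^3 + D_4/(1+r)^4 + TV/(1+r)^4
    = 11832.74648 + 10770.29917 + 9803.24766 + 8923.02648 + 73488.01484 = 114817.33463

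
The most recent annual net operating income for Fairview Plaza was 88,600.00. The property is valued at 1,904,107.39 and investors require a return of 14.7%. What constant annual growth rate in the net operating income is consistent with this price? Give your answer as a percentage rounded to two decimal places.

P = D₀(1+g)/(r−g) ⇒ P(r−g) = D₀(1+g) ⇒ g(P+D₀) = P·r − D₀
g = (P·r − D₀)/(P + D₀) = (1,904,107.39×0.147 − 88,600.00) / (1,904,107.39 + 88,600.00) = 0.096002

9.60%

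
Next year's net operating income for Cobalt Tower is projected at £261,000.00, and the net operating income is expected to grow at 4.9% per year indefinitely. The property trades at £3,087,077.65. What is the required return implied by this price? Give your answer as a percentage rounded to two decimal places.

13.35%

P = D₁/(r − g) ⇒ r = D₁/P + g = £261,000.0000/£3,087,077.65 + 0.049 = 0.084546 + 0.049 = 0.133546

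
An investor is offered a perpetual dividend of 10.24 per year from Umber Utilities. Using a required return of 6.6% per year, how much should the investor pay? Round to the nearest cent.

Level perpetuity: PV = C / r = 10.24 / 0.066 = 155.15

155.15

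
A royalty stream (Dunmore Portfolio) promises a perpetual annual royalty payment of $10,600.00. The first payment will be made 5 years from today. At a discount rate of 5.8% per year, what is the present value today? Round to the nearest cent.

$145859.66

Value at end of year 4: C / r = $10,600.00 / 0.058 = $182,758.6207
Discount to today: PV = $182,758.6207 / (1 + 0.058)^4 = $182,758.6207 / 1.252976 = $145,859.66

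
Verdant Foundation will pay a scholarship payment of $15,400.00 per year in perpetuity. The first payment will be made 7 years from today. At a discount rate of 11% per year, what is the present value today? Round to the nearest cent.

$74849.72

Value at end of year 6: C / r = $15,400.00 / 0.11 = $140,000.0000
Discount to today: PV = $140,000.0000 / (1 + 0.11)^6 = $140,000.0000 / 1.870415 = $74,849.72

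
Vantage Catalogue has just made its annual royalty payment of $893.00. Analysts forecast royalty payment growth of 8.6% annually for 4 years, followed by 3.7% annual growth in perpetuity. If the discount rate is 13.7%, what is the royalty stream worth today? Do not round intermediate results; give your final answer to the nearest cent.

D_1 = 969.79800
D_2 = 1053.20063
D_3 = 1143.77588
D_4 = 1242.14061
Terminal value at year 4: TV = D_4×(1+g_2)/(r−g_2) = 1288.09981/0.1 = 12880.99810
P_0 = D_1/(1+r)^1 + D_2/(1+r)^2 + D_3/(1+r)^3 + D_4/(1+r)^4 + TV/(1+r)^4
    = 852.94459 + 814.68586 + 778.14323 + 743.23970 + 7707.39572 = 10896.40910

$10896.41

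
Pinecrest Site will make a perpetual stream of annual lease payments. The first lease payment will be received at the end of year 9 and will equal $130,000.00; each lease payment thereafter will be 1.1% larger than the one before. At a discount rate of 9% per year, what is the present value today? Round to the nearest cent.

$825855.90

Value at end of year 8: C₁ / (r − g) = $130,000.00 / (0.09 − 0.011) = $1,645,569.6203
Discount to today: PV = $1,645,569.6203 / (1 + 0.09)^8 = $1,645,569.6203 / 1.992563 = $825,855.90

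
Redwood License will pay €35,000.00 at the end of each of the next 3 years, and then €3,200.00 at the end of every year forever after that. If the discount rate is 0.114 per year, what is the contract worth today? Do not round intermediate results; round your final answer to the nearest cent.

€105242.85

PV of 3-year annuity: €35,000.00 × [1 − (1+0.114)^−3] / 0.114 = 84938.47876
Perpetuity value at year 3: €3,200.00 / 0.114 = 28070.17544
PV of perpetuity: 28070.17544 / (1+0.114)^3 = 20304.37167
Total PV = 84938.47876 + 20304.37167 = 105242.85043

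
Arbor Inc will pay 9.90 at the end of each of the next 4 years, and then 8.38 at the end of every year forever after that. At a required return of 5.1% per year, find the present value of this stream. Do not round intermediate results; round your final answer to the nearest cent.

169.69

PV of 4-year annuity: 9.90 × [1 − (1+0.051)^−4] / 0.051 = 35.02352
Perpetuity value at year 4: 8.38 / 0.051 = 164.31373
PV of perpetuity: 164.31373 / (1+0.051)^4 = 134.66756
Total PV = 35.02352 + 134.66756 = 169.69107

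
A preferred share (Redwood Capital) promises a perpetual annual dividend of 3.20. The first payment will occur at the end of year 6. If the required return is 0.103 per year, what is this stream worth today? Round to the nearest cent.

19.03

Value at end of year 5: C / r = 3.20 / 0.103 = 31.0680
Discount to today: PV = 31.0680 / (1 + 0.103)^5 = 31.0680 / 1.632592 = 19.03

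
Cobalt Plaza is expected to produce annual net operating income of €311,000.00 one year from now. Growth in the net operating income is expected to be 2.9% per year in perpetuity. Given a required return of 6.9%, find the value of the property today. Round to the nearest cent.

Growing perpetuity: P = D₁ / (r − g) = €311,000.0000 / (0.069 − 0.029) = €7,775,000.00

€7775000.00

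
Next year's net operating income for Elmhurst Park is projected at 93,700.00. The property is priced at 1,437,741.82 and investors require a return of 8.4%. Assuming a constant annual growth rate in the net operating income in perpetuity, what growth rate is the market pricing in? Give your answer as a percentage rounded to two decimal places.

1.88%

P = D₁/(r−g) ⇒ g = r − D₁/P = 0.084 − 93,700.00/1,437,741.82 = 0.018828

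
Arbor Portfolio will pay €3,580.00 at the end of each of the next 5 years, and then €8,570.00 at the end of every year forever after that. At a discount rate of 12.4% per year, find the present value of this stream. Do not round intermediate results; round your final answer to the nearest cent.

€51301.90

PV of 5-year annuity: €3,580.00 × [1 − (1+0.124)^−5] / 0.124 = 12778.23550
Perpetuity value at year 5: €8,570.00 / 0.124 = 69112.90323
PV of perpetuity: 69112.90323 / (1+0.124)^5 = 38523.66349
Total PV = 12778.23550 + 38523.66349 = 51301.89899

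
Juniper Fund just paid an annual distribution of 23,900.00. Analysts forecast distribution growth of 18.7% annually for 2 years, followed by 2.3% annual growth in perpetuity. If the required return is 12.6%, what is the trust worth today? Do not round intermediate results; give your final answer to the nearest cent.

D_1 = 28369.30000
D_2 = 33674.35910
Terminal value at year 2: TV = D_2×(1+g_2)/(r−g_2) = 34448.86936/0.103 = 334455.04232
P_0 = D_1/(1+r)^1 + D_2/(1+r)^2 + TV/(1+r)^2
    = 25194.76021 + 26559.66285 + 263791.60290 = 315546.02597

315546.03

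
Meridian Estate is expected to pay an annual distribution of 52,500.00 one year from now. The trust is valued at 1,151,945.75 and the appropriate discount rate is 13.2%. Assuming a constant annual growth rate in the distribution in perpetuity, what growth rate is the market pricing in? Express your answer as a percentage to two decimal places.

8.64%

P = D₁/(r−g) ⇒ g = r − D₁/P = 0.132 − 52,500.00/1,151,945.75 = 0.086425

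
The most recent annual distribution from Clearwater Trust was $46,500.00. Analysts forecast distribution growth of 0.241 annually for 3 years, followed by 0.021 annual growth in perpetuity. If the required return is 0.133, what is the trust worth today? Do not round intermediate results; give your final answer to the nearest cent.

$724865.09

D_1 = 57706.50000
D_2 = 71613.76650
D_3 = 88872.68423
Terminal value at year 3: TV = D_3×(1+g_2)/(r−g_2) = 90739.01060/0.112 = 810169.73746
P_0 = D_1/(1+r)^1 + D_2/(1+r)^2 + D_3/(1+r)^3 + TV/(1+r)^3
    = 50932.48014 + 55787.47384 + 61105.25598 + 557039.87821 = 724865.08817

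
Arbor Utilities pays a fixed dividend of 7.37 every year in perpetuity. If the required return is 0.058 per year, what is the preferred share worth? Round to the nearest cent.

Level perpetuity: PV = C / r = 7.37 / 0.058 = 127.07

127.07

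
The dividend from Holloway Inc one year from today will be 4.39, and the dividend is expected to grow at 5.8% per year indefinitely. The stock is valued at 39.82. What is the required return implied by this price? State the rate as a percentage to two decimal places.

P = D₁/(r − g) ⇒ r = D₁/P + g = 4.3900/39.82 + 0.058 = 0.110246 + 0.058 = 0.168246

16.82%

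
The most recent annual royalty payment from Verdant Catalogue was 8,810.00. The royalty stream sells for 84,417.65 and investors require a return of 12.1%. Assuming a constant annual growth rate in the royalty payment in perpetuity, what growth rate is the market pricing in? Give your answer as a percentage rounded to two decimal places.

P = D₀(1+g)/(r−g) ⇒ P(r−g) = D₀(1+g) ⇒ g(P+D₀) = P·r − D₀
g = (P·r − D₀)/(P + D₀) = (84,417.65×0.121 − 8,810.00) / (84,417.65 + 8,810.00) = 0.015066

1.51%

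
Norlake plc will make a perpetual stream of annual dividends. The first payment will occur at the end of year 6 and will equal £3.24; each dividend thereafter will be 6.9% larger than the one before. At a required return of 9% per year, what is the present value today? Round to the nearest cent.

£100.28

Value at end of year 5: C₁ / (r − g) = £3.24 / (0.09 − 0.069) = £154.2857
Discount to today: PV = £154.2857 / (1 + 0.09)^5 = £154.2857 / 1.538624 = £100.28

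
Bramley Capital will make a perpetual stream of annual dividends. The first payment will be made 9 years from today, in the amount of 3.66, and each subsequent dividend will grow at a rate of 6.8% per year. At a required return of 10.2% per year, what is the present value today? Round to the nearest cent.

Value at end of year 8: C₁ / (r − g) = 3.66 / (0.102 − 0.068) = 107.6471
Discount to today: PV = 107.6471 / (1 + 0.102)^8 = 107.6471 / 2.174967 = 49.49

49.49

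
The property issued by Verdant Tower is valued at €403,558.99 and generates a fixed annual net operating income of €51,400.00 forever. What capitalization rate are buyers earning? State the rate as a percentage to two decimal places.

12.74%

P = C/r ⇒ r = C/P = €51,400.00/€403,558.99 = 0.127367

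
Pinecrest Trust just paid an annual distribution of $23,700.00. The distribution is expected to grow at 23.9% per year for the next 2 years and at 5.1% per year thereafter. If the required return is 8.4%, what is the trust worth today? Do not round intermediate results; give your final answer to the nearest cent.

$1044151.56

D_1 = 29364.30000
D_2 = 36382.36770
Terminal value at year 2: TV = D_2×(1+g_2)/(r−g_2) = 38237.86845/0.033 = 1158723.28645
P_0 = D_1/(1+r)^1 + D_2/(1+r)^2 + TV/(1+r)^2
    = 27088.83764 + 30962.24154 + 986100.48070 = 1044151.55988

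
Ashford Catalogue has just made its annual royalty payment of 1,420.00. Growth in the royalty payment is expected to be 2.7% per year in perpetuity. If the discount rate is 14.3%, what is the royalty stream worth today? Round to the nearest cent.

12571.90

D₁ = D₀ × (1 + g) = 1,420.00 × 1.027 = 1,458.3400
Growing perpetuity: P = D₁ / (r − g) = 1,458.3400 / (0.143 − 0.027) = 12,571.90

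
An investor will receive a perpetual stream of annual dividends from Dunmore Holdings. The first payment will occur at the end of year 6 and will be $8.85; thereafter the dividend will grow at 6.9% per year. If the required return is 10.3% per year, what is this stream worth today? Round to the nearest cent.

$159.44

Value at end of year 5: C₁ / (r − g) = $8.85 / (0.103 − 0.069) = $260.2941
Discount to today: PV = $260.2941 / (1 + 0.103)^5 = $260.2941 / 1.632592 = $159.44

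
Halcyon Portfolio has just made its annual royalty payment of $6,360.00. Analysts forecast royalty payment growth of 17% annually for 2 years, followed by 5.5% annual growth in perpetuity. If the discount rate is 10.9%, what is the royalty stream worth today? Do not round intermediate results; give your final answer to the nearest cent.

$152089.45

D_1 = 7441.20000
D_2 = 8706.20400
Terminal value at year 2: TV = D_2×(1+g_2)/(r−g_2) = 9185.04522/0.054 = 170093.43000
P_0 = D_1/(1+r)^1 + D_2/(1+r)^2 + TV/(1+r)^2
    = 6709.82867 + 7078.89950 + 138300.72178 = 152089.44995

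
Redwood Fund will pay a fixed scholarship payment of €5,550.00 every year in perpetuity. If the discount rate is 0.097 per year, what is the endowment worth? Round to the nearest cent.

Level perpetuity: PV = C / r = €5,550.00 / 0.097 = €57,216.49

€57216.49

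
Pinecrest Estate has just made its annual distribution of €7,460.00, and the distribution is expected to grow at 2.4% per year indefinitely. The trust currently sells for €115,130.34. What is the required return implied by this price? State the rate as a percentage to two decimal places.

9.04%

D₁ = €7,460.00 × 1.024 = €7,639.0400
P = D₁/(r − g) ⇒ r = D₁/P + g = €7,639.0400/€115,130.34 + 0.024 = 0.066351 + 0.024 = 0.090351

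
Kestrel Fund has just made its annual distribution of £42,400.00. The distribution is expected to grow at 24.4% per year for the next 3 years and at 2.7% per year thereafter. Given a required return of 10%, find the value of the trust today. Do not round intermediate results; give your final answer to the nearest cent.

D_1 = 52745.60000
D_2 = 65615.52640
D_3 = 81625.71484
Terminal value at year 3: TV = D_3×(1+g_2)/(r−g_2) = 83829.60914/0.073 = 1148350.81017
P_0 = D_1/(1+r)^1 + D_2/(1+r)^2 + D_3/(1+r)^3 + TV/(1+r)^3
    = 47950.54545 + 54227.70777 + 61326.60769 + 862772.96031 = 1026277.82122

£1026277.82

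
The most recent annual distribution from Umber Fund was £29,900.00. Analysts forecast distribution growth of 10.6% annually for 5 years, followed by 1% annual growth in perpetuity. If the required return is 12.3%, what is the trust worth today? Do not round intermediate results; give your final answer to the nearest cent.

£390469.08

D_1 = 33069.40000
D_2 = 36574.75640
D_3 = 40451.68058
D_4 = 44739.55872
D_5 = 49481.95194
Terminal value at year 5: TV = D_5×(1+g_2)/(r−g_2) = 49976.77146/0.113 = 442272.31384
P_0 = D_1/(1+r)^1 + D_2/(1+r)^2 + D_3/(1+r)^3 + D_4/(1+r)^4 + D_5/(1+r)^5 + TV/(1+r)^5
    = 29447.37311 + 29001.59809 + 28562.57123 + 28130.19036 + 27704.35489 + 247622.99504 = 390469.08273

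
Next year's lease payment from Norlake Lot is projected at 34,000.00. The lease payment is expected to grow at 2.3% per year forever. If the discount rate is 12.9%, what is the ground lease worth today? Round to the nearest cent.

Growing perpetuity: P = D₁ / (r − g) = 34,000.0000 / (0.129 − 0.023) = 320,754.72

320754.72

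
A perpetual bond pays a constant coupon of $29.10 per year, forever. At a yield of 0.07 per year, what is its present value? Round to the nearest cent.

$415.71

Level perpetuity: PV = C / r = $29.10 / 0.07 = $415.71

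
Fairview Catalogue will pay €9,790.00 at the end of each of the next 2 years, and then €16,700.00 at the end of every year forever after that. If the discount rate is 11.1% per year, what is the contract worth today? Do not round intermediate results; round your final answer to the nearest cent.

€138632.61

PV of 2-year annuity: €9,790.00 × [1 − (1+0.111)^−2] / 0.111 = 16743.36741
Perpetuity value at year 2: €16,700.00 / 0.111 = 150450.45045
PV of perpetuity: 150450.45045 / (1+0.111)^2 = 121889.24149
Total PV = 16743.36741 + 121889.24149 = 138632.60890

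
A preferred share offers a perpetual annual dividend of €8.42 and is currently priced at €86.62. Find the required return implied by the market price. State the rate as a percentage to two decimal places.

P = C/r ⇒ r = C/P = €8.42/€86.62 = 0.097206

9.72%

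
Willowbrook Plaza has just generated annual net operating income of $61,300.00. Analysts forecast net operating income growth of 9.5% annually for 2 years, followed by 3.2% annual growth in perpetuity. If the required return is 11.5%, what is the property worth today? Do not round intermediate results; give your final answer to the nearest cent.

$854411.18

D_1 = 67123.50000
D_2 = 73500.23250
Terminal value at year 2: TV = D_2×(1+g_2)/(r−g_2) = 75852.23994/0.083 = 913882.40892
P_0 = D_1/(1+r)^1 + D_2/(1+r)^2 + TV/(1+r)^2
    = 60200.44843 + 59120.61976 + 735090.11556 = 854411.18375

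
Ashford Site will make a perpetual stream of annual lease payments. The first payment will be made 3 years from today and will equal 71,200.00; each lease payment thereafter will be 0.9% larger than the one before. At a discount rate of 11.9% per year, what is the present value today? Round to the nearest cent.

Value at end of year 2: C₁ / (r − g) = 71,200.00 / (0.119 − 0.009) = 647,272.7273
Discount to today: PV = 647,272.7273 / (1 + 0.119)^2 = 647,272.7273 / 1.252161 = 516,924.52

516924.52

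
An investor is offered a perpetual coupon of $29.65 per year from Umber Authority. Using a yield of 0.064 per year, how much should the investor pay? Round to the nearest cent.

Level perpetuity: PV = C / r = $29.65 / 0.064 = $463.28

$463.28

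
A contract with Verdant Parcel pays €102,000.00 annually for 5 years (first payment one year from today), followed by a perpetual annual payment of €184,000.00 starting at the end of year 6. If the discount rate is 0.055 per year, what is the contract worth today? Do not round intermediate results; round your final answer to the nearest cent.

PV of 5-year annuity: €102,000.00 × [1 − (1+0.055)^−5] / 0.055 = 435569.01651
Perpetuity value at year 5: €184,000.00 / 0.055 = 3345454.54545
PV of perpetuity: 3345454.54545 / (1+0.055)^5 = 2559722.20194
Total PV = 435569.01651 + 2559722.20194 = 2995291.21845

€2995291.22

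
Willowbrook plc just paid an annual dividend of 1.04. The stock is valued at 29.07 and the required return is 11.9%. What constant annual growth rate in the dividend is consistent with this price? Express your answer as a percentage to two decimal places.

P = D₀(1+g)/(r−g) ⇒ P(r−g) = D₀(1+g) ⇒ g(P+D₀) = P·r − D₀
g = (P·r − D₀)/(P + D₀) = (29.07×0.119 − 1.04) / (29.07 + 1.04) = 0.080350

8.03%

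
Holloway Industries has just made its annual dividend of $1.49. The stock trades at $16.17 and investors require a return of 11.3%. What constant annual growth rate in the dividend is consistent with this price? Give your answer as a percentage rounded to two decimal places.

1.91%

P = D₀(1+g)/(r−g) ⇒ P(r−g) = D₀(1+g) ⇒ g(P+D₀) = P·r − D₀
g = (P·r − D₀)/(P + D₀) = ($16.17×0.113 − $1.49) / ($16.17 + $1.49) = 0.019095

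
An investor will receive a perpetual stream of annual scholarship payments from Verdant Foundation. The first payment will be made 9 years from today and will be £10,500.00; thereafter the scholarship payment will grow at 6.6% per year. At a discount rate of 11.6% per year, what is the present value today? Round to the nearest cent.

Value at end of year 8: C₁ / (r − g) = £10,500.00 / (0.116 − 0.066) = £210,000.0000
Discount to today: PV = £210,000.0000 / (1 + 0.116)^8 = £210,000.0000 / 2.406099 = £87,278.19

£87278.19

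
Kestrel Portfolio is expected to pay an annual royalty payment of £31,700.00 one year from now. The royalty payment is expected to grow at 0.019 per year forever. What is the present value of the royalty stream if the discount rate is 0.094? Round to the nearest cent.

£422666.67

Growing perpetuity: P = D₁ / (r − g) = £31,700.0000 / (0.094 − 0.019) = £422,666.67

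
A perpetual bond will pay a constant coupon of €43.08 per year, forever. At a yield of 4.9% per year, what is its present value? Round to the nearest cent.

Level perpetuity: PV = C / r = €43.08 / 0.049 = €879.18

€879.18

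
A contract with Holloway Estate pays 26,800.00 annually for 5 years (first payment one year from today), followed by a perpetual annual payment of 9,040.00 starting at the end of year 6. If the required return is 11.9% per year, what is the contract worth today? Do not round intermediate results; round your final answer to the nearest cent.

140146.13

PV of 5-year annuity: 26,800.00 × [1 − (1+0.119)^−5] / 0.119 = 96847.81069
Perpetuity value at year 5: 9,040.00 / 0.119 = 75966.38655
PV of perpetuity: 75966.38655 / (1+0.119)^5 = 43298.31907
Total PV = 96847.81069 + 43298.31907 = 140146.12976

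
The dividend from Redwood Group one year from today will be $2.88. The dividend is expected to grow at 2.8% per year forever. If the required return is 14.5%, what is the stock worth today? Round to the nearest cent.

$24.62

Growing perpetuity: P = D₁ / (r − g) = $2.8800 / (0.145 − 0.028) = $24.62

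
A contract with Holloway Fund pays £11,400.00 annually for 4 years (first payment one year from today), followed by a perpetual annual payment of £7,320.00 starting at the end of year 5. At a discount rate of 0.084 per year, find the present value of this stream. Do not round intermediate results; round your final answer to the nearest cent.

PV of 4-year annuity: £11,400.00 × [1 − (1+0.084)^−4] / 0.084 = 37424.48909
Perpetuity value at year 4: £7,320.00 / 0.084 = 87142.85714
PV of perpetuity: 87142.85714 / (1+0.084)^4 = 63112.39573
Total PV = 37424.48909 + 63112.39573 = 100536.88482

£100536.88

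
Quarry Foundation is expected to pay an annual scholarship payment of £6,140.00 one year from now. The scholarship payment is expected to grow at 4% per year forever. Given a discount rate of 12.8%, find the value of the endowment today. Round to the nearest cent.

£69772.73

Growing perpetuity: P = D₁ / (r − g) = £6,140.0000 / (0.128 − 0.04) = £69,772.73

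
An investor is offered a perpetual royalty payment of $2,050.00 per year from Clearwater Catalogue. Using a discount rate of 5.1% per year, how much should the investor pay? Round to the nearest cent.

$40196.08

Level perpetuity: PV = C / r = $2,050.00 / 0.051 = $40,196.08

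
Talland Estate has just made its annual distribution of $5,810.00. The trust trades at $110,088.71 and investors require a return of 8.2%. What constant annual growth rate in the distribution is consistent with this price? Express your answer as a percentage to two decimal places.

2.78%

P = D₀(1+g)/(r−g) ⇒ P(r−g) = D₀(1+g) ⇒ g(P+D₀) = P·r − D₀
g = (P·r − D₀)/(P + D₀) = ($110,088.71×0.082 − $5,810.00) / ($110,088.71 + $5,810.00) = 0.027759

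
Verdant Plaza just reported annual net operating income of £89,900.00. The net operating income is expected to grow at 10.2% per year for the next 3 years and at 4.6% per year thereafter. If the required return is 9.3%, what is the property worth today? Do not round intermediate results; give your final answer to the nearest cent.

£2324751.16

D_1 = 99069.80000
D_2 = 109174.91960
D_3 = 120310.76140
Terminal value at year 3: TV = D_3×(1+g_2)/(r−g_2) = 125845.05642/0.047 = 2677554.39199
P_0 = D_1/(1+r)^1 + D_2/(1+r)^2 + D_3/(1+r)^3 + TV/(1+r)^3
    = 90640.25618 + 91386.60778 + 92139.10501 + 2050585.18809 = 2324751.15706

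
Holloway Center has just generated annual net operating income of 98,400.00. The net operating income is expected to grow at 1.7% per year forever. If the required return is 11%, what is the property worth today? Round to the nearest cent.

1076051.61

D₁ = D₀ × (1 + g) = 98,400.00 × 1.017 = 100,072.8000
Growing perpetuity: P = D₁ / (r − g) = 100,072.8000 / (0.11 − 0.017) = 1,076,051.61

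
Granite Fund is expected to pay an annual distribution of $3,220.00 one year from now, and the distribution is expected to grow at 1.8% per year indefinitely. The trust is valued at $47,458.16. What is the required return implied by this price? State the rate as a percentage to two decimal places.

P = D₁/(r − g) ⇒ r = D₁/P + g = $3,220.0000/$47,458.16 + 0.018 = 0.067849 + 0.018 = 0.085849

8.58%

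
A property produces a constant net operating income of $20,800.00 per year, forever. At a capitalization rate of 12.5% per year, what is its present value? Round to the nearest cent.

Level perpetuity: PV = C / r = $20,800.00 / 0.125 = $166,400.00

$166400.00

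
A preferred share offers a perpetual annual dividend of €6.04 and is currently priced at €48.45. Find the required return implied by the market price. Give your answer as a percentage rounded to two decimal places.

12.47%

P = C/r ⇒ r = C/P = €6.04/€48.45 = 0.124665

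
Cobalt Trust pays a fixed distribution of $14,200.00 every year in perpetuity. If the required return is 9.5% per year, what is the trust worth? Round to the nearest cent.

Level perpetuity: PV = C / r = $14,200.00 / 0.095 = $149,473.68

$149473.68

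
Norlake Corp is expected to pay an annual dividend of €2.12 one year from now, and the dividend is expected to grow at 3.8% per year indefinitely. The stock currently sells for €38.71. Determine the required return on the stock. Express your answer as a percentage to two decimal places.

P = D₁/(r − g) ⇒ r = D₁/P + g = €2.1200/€38.71 + 0.038 = 0.054766 + 0.038 = 0.092766

9.28%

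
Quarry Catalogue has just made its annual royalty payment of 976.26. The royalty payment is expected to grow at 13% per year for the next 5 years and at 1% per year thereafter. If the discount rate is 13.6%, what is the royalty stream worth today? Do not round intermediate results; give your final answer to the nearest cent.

12425.58

D_1 = 1103.17380
D_2 = 1246.58639
D_3 = 1408.64263
D_4 = 1591.76617
D_5 = 1798.69577
Terminal value at year 5: TV = D_5×(1+g_2)/(r−g_2) = 1816.68273/0.126 = 14418.11687
P_0 = D_1/(1+r)^1 + D_2/(1+r)^2 + D_3/(1+r)^3 + D_4/(1+r)^4 + D_5/(1+r)^5 + TV/(1+r)^5
    = 971.10370 + 965.97463 + 960.87265 + 955.79762 + 950.74939 + 7621.08639 = 12425.58437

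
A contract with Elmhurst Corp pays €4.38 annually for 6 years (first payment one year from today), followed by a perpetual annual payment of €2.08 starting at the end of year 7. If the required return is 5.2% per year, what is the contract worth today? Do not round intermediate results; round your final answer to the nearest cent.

PV of 6-year annuity: €4.38 × [1 − (1+0.052)^−6] / 0.052 = 22.09004
Perpetuity value at year 6: €2.08 / 0.052 = 40.00000
PV of perpetuity: 40.00000 / (1+0.052)^6 = 29.50975
Total PV = 22.09004 + 29.50975 = 51.59979

€51.60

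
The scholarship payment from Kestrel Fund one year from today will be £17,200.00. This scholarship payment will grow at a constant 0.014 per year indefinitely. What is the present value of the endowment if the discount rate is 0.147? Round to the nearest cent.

£129323.31

Growing perpetuity: P = D₁ / (r − g) = £17,200.0000 / (0.147 − 0.014) = £129,323.31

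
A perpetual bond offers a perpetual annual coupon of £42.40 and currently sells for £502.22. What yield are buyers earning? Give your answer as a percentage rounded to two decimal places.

P = C/r ⇒ r = C/P = £42.40/£502.22 = 0.084425

8.44%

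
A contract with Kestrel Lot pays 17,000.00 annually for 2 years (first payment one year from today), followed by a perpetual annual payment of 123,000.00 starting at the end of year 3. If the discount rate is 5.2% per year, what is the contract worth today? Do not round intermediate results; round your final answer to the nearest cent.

PV of 2-year annuity: 17,000.00 × [1 − (1+0.052)^−2] / 0.052 = 31520.62340
Perpetuity value at year 2: 123,000.00 / 0.052 = 2365384.61538
PV of perpetuity: 2365384.61538 / (1+0.052)^2 = 2137323.63431
Total PV = 31520.62340 + 2137323.63431 = 2168844.25771

2168844.26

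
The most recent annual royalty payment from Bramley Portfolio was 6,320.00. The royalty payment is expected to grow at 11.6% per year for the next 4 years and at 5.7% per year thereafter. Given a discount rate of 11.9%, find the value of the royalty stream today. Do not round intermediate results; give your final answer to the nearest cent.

D_1 = 7053.12000
D_2 = 7871.28192
D_3 = 8784.35062
D_4 = 9803.33529
Terminal value at year 4: TV = D_4×(1+g_2)/(r−g_2) = 10362.12541/0.062 = 167131.05495
P_0 = D_1/(1+r)^1 + D_2/(1+r)^2 + D_3/(1+r)^3 + D_4/(1+r)^4 + TV/(1+r)^4
    = 6303.05630 + 6286.15803 + 6269.30506 + 6252.49727 + 106594.99373 = 131706.01038

131706.01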